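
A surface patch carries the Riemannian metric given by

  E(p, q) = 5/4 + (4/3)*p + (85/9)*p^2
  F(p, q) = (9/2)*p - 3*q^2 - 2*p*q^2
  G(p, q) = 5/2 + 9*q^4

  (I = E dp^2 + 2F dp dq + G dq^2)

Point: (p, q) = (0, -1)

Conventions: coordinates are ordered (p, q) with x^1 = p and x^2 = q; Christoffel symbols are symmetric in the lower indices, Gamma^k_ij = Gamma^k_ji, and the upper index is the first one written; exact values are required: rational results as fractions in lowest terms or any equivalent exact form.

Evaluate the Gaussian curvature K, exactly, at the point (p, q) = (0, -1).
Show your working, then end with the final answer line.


E = 5/4, F = -3, G = 23/2, EG - F^2 = 43/8 at the point
E_p = 4/3, E_q = 0, F_p = 5/2, F_q = 6, G_p = 0, G_q = -36
E_qq = 0, F_pq = 4, G_pp = 0
Evaluate Brioschi's two determinant matrices M1, M2 and divide by (EG - F^2)^2.
M1 = [[-E_qq/2 + F_pq - G_pp/2, E_p/2, F_p - E_q/2], [F_q - G_p/2, E, F], [G_q/2, F, G]] = [[4, 2/3, 5/2], [6, 5/4, -3], [-18, -3, 23/2]]; det M1 = 91/4
M2 = [[0, E_q/2, G_p/2], [E_q/2, E, F], [G_p/2, F, G]] = [[0, 0, 0], [0, 5/4, -3], [0, -3, 23/2]]; det M2 = 0
det M1 - det M2 = 91/4; K = 91/4 / (43/8)^2 = 1456/1849

Answer: K = 1456/1849


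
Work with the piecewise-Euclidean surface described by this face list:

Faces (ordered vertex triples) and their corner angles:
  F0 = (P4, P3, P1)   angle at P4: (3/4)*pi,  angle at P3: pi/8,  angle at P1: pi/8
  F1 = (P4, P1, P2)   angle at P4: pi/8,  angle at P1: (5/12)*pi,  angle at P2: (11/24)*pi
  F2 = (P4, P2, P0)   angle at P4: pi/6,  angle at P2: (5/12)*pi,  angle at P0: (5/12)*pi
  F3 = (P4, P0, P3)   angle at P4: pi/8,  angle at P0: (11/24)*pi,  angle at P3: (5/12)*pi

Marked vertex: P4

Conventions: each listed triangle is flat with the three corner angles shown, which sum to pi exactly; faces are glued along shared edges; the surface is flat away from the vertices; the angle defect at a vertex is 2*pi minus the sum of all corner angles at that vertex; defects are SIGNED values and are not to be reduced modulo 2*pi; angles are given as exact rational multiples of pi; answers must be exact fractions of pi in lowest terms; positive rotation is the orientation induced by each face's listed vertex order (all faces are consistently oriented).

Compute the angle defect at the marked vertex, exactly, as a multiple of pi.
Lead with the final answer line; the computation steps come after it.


Answer: defect(P4) = (5/6)*pi

Sum of corner angles at P4: (7/6)*pi
defect = 2*pi - (7/6)*pi


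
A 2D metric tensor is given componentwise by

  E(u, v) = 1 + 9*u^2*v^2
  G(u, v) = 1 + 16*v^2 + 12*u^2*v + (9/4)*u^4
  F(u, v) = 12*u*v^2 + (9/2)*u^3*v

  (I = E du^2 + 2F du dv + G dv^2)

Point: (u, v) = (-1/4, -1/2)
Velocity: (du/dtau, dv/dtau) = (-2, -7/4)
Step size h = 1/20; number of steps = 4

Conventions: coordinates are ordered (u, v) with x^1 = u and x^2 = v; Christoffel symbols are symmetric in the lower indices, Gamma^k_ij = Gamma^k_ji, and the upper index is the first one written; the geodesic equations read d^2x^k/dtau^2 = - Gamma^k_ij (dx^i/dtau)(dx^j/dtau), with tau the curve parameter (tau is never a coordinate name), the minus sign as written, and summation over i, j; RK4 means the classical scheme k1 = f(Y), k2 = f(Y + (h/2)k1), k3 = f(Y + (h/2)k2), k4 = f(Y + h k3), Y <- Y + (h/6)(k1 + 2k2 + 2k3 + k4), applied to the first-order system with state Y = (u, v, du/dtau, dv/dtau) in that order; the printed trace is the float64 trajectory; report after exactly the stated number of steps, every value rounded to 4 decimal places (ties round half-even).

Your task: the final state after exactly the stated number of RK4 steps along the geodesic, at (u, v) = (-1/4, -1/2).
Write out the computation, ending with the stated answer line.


f(Y) = (du/dtau, dv/dtau, -Gamma^u_ij Y'^i Y'^j, -Gamma^v_ij Y'^i Y'^j) with the Gammas evaluated at the stage position; h = 0.050000; intermediate values shown to 6 dp
step 0: u = -0.2500, v = -0.5000, du/dtau = -2.0000, dv/dtau = -1.7500
step 1:
  k1: at (u, v) = (-0.250000, -0.500000), (du/dtau, dv/dtau) = (-2.000000, -1.750000); Gamma_uuu = -0.117816, Gamma_uuv = -0.058908, Gamma_uvv = 0.314175, Gamma_vuu = 0.598895, Gamma_vuv = 0.299448, Gamma_vvv = -1.597055; k1 = (-2.000000, -1.750000, -0.078544, 0.399264)
  k2: at (u, v) = (-0.300000, -0.543750), (du/dtau, dv/dtau) = (-2.001964, -1.740018); Gamma_uuu = -0.147802, Gamma_uuv = -0.081546, Gamma_uvv = 0.362427, Gamma_vuu = 0.616126, Gamma_vuv = 0.339932, Gamma_vvv = -1.510807; k2 = (-2.001964, -1.740018, 0.063187, -0.263401)
  k3: at (u, v) = (-0.300049, -0.543500), (du/dtau, dv/dtau) = (-1.998420, -1.756585); Gamma_uuu = -0.147811, Gamma_uuv = -0.081602, Gamma_uvv = 0.362615, Gamma_vuu = 0.616030, Gamma_vuv = 0.340090, Gamma_vvv = -1.511264; k3 = (-1.998420, -1.756585, 0.044338, -0.184785)
  k4: at (u, v) = (-0.349921, -0.587829), (du/dtau, dv/dtau) = (-1.997783, -1.759239); Gamma_uuu = -0.178998, Gamma_uuv = -0.106553, Gamma_uvv = 0.406008, Gamma_vuu = 0.628773, Gamma_vuv = 0.374294, Gamma_vvv = -1.426204; k4 = (-1.997783, -1.759239, 0.206819, -0.726501)
  Y <- Y + (h/6)(k1 + 2k2 + 2k3 + k4): u = -0.3500, v = -0.5875, du/dtau = -1.9971, dv/dtau = -1.7602
step 2:
  k1: at (u, v) = (-0.349988, -0.587520), (du/dtau, dv/dtau) = (-1.997139, -1.760197); Gamma_uuu = -0.179018, Gamma_uuv = -0.106642, Gamma_uvv = 0.406268, Gamma_vuu = 0.628676, Gamma_vuv = 0.374504, Gamma_vvv = -1.426732; k1 = (-1.997139, -1.760197, 0.205055, -0.720112)
  k2: at (u, v) = (-0.399916, -0.631525), (du/dtau, dv/dtau) = (-1.992013, -1.778200); Gamma_uuu = -0.211074, Gamma_uuv = -0.133663, Gamma_uvv = 0.445638, Gamma_vuu = 0.636895, Gamma_vuv = 0.403316, Gamma_vvv = -1.344669; k2 = (-1.992013, -1.778200, 0.375385, -1.132686)
  k3: at (u, v) = (-0.399788, -0.631975), (du/dtau, dv/dtau) = (-1.987754, -1.788514); Gamma_uuu = -0.211016, Gamma_uuv = -0.133489, Gamma_uvv = 0.445198, Gamma_vuu = 0.637014, Gamma_vuv = 0.402976, Gamma_vvv = -1.343963; k3 = (-1.987754, -1.788514, 0.358805, -1.083160)
  k4: at (u, v) = (-0.449376, -0.676946), (du/dtau, dv/dtau) = (-1.979199, -1.814355); Gamma_uuu = -0.243342, Gamma_uuv = -0.161537, Gamma_uvv = 0.479294, Gamma_vuu = 0.641246, Gamma_vuv = 0.425677, Gamma_vvv = -1.263018; k4 = (-1.979199, -1.814355, 0.535597, -1.411386)
  Y <- Y + (h/6)(k1 + 2k2 + 2k3 + k4): u = -0.4495, v = -0.6768, du/dtau = -1.9787, dv/dtau = -1.8149
step 3:
  k1: at (u, v) = (-0.449454, -0.676754), (du/dtau, dv/dtau) = (-1.978730, -1.814890); Gamma_uuu = -0.243386, Gamma_uuv = -0.161640, Gamma_uvv = 0.479517, Gamma_vuu = 0.641200, Gamma_vuv = 0.425842, Gamma_vvv = -1.263287; k1 = (-1.978730, -1.814890, 0.534461, -1.408038)
  k2: at (u, v) = (-0.498922, -0.722126), (du/dtau, dv/dtau) = (-1.965369, -1.850091); Gamma_uuu = -0.275667, Gamma_uuv = -0.190460, Gamma_uvv = 0.508992, Gamma_vuu = 0.641471, Gamma_vuv = 0.443197, Gamma_vvv = -1.184412; k2 = (-1.965369, -1.850091, 0.707687, -1.646770)
  k3: at (u, v) = (-0.498588, -0.723006), (du/dtau, dv/dtau) = (-1.961038, -1.856059); Gamma_uuu = -0.275457, Gamma_uuv = -0.189956, Gamma_uvv = 0.507984, Gamma_vuu = 0.641654, Gamma_vuv = 0.442487, Gamma_vvv = -1.183308; k3 = (-1.961038, -1.856059, 0.692137, -1.612277)
  k4: at (u, v) = (-0.547505, -0.769557), (du/dtau, dv/dtau) = (-1.944123, -1.895504); Gamma_uuu = -0.306945, Gamma_uuv = -0.218378, Gamma_uvv = 0.531813, Gamma_vuu = 0.638311, Gamma_vuv = 0.454130, Gamma_vvv = -1.105937; k4 = (-1.944123, -1.895504, 0.858851, -1.786033)
  Y <- Y + (h/6)(k1 + 2k2 + 2k3 + k4): u = -0.5476, v = -0.7694, du/dtau = -1.9438, dv/dtau = -1.8958
step 4:
  k1: at (u, v) = (-0.547584, -0.769443), (du/dtau, dv/dtau) = (-1.943789, -1.895825); Gamma_uuu = -0.306998, Gamma_uuv = -0.218479, Gamma_uvv = 0.531984, Gamma_vuu = 0.638282, Gamma_vuv = 0.454242, Gamma_vvv = -1.106051; k1 = (-1.943789, -1.895825, 0.858135, -1.784155)
  k2: at (u, v) = (-0.596179, -0.816838), (du/dtau, dv/dtau) = (-1.922336, -1.940429); Gamma_uuu = -0.337416, Gamma_uuv = -0.246267, Gamma_uvv = 0.550767, Gamma_vuu = 0.631485, Gamma_vuv = 0.460897, Gamma_vvv = -1.030779; k2 = (-1.922336, -1.940429, 1.010320, -1.890850)
  k3: at (u, v) = (-0.595642, -0.817953), (du/dtau, dv/dtau) = (-1.918531, -1.943096); Gamma_uuu = -0.337028, Gamma_uuv = -0.245427, Gamma_uvv = 0.549384, Gamma_vuu = 0.631716, Gamma_vuv = 0.460023, Gamma_vvv = -1.029751; k3 = (-1.918531, -1.943096, 0.996105, -1.867073)
  k4: at (u, v) = (-0.643511, -0.866597), (du/dtau, dv/dtau) = (-1.893984, -1.989178); Gamma_uuu = -0.365676, Gamma_uuv = -0.271540, Gamma_uvv = 0.562623, Gamma_vuu = 0.621898, Gamma_vuv = 0.461804, Gamma_vvv = -0.956843; k4 = (-1.893984, -1.989178, 1.131580, -1.924458)
  Y <- Y + (h/6)(k1 + 2k2 + 2k3 + k4): u = -0.6436, v = -0.8665, du/dtau = -1.8938, dv/dtau = -1.9894

Answer: u = -0.6436, v = -0.8665, du/dtau = -1.8938, dv/dtau = -1.9894


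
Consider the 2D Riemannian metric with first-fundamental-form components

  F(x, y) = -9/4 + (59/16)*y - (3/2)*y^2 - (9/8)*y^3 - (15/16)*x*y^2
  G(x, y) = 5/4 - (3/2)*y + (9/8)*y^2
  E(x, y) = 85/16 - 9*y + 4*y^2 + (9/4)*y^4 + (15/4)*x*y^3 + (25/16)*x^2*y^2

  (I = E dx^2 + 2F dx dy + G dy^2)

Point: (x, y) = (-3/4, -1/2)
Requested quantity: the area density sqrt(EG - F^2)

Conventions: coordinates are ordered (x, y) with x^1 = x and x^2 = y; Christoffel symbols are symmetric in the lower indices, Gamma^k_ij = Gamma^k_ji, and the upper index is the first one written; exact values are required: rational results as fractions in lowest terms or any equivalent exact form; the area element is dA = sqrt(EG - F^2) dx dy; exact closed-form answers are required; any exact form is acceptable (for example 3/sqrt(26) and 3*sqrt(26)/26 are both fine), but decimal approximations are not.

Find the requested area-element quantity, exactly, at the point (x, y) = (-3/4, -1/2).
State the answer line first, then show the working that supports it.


Answer: sqrt(EG - F^2) = sqrt(592977)/256

E = 11801/1024, F = -1063/256, G = 73/32; EG - F^2 = 592977/65536


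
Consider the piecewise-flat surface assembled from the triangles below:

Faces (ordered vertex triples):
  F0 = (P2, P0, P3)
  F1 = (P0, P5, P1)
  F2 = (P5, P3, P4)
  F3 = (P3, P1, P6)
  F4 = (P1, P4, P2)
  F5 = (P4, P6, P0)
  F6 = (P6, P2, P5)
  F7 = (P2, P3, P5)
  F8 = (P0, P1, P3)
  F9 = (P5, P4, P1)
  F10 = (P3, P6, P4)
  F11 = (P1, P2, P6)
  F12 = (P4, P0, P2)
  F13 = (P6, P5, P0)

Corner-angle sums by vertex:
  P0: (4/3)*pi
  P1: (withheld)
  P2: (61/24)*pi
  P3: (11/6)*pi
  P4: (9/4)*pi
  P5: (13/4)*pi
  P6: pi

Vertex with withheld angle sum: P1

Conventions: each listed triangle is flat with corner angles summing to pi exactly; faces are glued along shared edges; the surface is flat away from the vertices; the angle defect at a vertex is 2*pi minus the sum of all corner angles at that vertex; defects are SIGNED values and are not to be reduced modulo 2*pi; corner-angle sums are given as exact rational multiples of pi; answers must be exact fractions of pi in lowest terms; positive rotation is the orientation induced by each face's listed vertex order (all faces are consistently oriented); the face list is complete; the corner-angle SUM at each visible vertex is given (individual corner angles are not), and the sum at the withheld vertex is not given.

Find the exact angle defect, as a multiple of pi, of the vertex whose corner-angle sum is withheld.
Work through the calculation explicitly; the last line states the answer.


V = 7, E = 21, F = 14; chi = V - E + F = 0
Gauss-Bonnet: total defect = 2*pi*chi = 0; visible defects sum to (-5/24)*pi

Answer: defect(P1) = (5/24)*pi


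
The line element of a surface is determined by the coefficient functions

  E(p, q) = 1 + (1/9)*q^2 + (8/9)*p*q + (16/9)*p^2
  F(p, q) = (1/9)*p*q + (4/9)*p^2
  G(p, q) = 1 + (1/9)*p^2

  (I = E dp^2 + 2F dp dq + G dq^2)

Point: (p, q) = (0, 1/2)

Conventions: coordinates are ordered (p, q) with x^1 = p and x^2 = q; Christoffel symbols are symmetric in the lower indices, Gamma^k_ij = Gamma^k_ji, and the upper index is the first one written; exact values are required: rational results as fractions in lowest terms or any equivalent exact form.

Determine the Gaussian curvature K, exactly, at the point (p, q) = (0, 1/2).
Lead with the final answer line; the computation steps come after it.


Answer: K = -144/1369

E = 37/36, F = 0, G = 1, EG - F^2 = 37/36 at the point
E_p = 4/9, E_q = 1/9, F_p = 1/18, F_q = 0, G_p = 0, G_q = 0
E_qq = 2/9, F_pq = 1/9, G_pp = 2/9
Apply the Brioschi formula K = (det M1 - det M2)/(EG - F^2)^2 over the derivative matrices of E, F, G.
M1 = [[-E_qq/2 + F_pq - G_pp/2, E_p/2, F_p - E_q/2], [F_q - G_p/2, E, F], [G_q/2, F, G]] = [[-1/9, 2/9, 0], [0, 37/36, 0], [0, 0, 1]]; det M1 = -37/324
M2 = [[0, E_q/2, G_p/2], [E_q/2, E, F], [G_p/2, F, G]] = [[0, 1/18, 0], [1/18, 37/36, 0], [0, 0, 1]]; det M2 = -1/324
det M1 - det M2 = -1/9; K = -1/9 / (37/36)^2 = -144/1369


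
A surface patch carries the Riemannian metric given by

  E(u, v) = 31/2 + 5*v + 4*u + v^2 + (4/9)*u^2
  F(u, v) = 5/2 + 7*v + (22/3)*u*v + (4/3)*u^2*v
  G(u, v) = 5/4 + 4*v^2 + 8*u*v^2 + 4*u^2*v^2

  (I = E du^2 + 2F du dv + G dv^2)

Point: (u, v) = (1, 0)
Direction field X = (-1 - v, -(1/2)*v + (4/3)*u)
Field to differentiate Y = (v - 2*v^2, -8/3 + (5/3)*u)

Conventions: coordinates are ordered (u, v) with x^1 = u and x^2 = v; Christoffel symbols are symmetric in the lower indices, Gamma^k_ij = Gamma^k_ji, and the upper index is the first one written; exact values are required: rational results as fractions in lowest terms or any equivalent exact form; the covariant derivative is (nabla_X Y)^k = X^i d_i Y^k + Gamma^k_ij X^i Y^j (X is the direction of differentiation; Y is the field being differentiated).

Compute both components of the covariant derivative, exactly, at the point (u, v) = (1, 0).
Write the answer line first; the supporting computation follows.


Answer: (nabla_X Y)^u = 83/807, (nabla_X Y)^v = 641/807

E = 359/18, F = 5/2, G = 5/4 at the point
E_u = 44/9, E_v = 5, F_u = 0, F_v = 47/3, G_u = 0, G_v = 0
EG - F^2 = 1345/72;  g^inv = (72/1345) * [[5/4, -5/2], [-5/2, 359/18]]
first-kind symbols [ij,l] = (1/2)(d_i g_jl + d_j g_il - d_l g_ij): [uu,u] = E_u/2 = 22/9, [uu,v] = F_u - E_v/2 = -5/2, [uv,u] = E_v/2 = 5/2, [uv,v] = G_u/2 = 0, [vv,u] = F_v - G_u/2 = 47/3, [vv,v] = G_v/2 = 0
Gamma^u_ij = (G*[ij,u] - F*[ij,v])/(EG - F^2), Gamma^v_ij = (E*[ij,v] - F*[ij,u])/(EG - F^2)
Gamma_uuu = 134/269, Gamma_uuv = 45/269, Gamma_uvv = 282/269, Gamma_vuu = -806/269, Gamma_vuv = -90/269, Gamma_vvv = -564/269
X = (-1, 4/3), Y = (0, -1) at the point


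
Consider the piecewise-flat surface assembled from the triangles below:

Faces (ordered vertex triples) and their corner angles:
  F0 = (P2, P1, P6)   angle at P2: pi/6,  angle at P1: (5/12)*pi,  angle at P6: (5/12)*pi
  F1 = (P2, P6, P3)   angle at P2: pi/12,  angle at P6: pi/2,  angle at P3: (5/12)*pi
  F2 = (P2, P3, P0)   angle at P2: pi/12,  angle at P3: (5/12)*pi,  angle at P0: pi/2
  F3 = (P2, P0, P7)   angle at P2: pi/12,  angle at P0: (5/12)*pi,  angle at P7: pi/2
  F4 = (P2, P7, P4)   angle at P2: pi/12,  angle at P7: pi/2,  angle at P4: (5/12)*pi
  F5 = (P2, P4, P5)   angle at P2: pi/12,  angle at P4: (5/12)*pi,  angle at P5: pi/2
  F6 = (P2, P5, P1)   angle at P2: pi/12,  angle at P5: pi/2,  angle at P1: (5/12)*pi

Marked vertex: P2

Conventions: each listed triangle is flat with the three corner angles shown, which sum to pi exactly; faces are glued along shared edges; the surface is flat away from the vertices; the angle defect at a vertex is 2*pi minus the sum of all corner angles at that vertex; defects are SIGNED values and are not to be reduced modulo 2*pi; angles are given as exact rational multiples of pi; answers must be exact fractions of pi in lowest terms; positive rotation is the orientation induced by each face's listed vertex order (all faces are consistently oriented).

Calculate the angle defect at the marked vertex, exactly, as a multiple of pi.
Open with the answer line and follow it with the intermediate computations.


Answer: defect(P2) = (4/3)*pi

Sum of corner angles at P2: (2/3)*pi
defect = 2*pi - (2/3)*pi


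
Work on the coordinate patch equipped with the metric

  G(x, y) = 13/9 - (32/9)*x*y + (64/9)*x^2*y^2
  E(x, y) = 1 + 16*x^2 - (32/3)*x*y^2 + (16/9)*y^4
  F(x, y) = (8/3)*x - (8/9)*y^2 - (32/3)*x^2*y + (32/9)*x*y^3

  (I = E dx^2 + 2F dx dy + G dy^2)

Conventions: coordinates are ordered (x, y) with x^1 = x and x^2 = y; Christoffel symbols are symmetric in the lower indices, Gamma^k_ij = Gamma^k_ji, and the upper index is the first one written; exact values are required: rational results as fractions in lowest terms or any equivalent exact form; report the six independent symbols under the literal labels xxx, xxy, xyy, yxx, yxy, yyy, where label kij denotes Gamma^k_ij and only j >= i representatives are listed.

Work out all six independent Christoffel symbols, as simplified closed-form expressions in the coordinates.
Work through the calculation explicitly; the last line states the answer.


E = 1 + 16*x^2 - (32/3)*x*y^2 + (16/9)*y^4; F = (8/3)*x - (8/9)*y^2 - (32/3)*x^2*y + (32/9)*x*y^3; G = 13/9 - (32/9)*x*y + (64/9)*x^2*y^2
Gamma^k_ij = (1/2) g^{kl} (d_i g_jl + d_j g_il - d_l g_ij), with g^inv = (1/(EG-F^2)) [[G, -F], [-F, E]]
first partials: E_x = 32*x - (32/3)*y^2, E_y = -(64/3)*x*y + (64/9)*y^3, F_x = 8/3 - (64/3)*x*y + (32/9)*y^3, F_y = -(16/9)*y - (32/3)*x^2 + (32/3)*x*y^2, G_x = -(32/9)*y + (128/9)*x*y^2, G_y = -(32/9)*x + (128/9)*x^2*y
D = EG - F^2 = 13/9 - (32/9)*x*y + 16*x^2 - (32/3)*x*y^2 + (16/9)*y^4 + (64/9)*x^2*y^2
expanded: Gamma^x_xx = (G E_x - 2F F_x + F E_y)/(2D), Gamma^x_xy = (G E_y - F G_x)/(2D), Gamma^x_yy = (2G F_y - G G_x - F G_y)/(2D), Gamma^y_xx = (2E F_x - E E_y - F E_x)/(2D), Gamma^y_xy = (E G_x - F E_y)/(2D), Gamma^y_yy = (E G_y - 2F F_y + F G_x)/(2D); substitute and cancel common factors

Answer: Gamma_xxx = (144*x - 48*y^2)/(64*x^2*y^2 + 144*x^2 - 96*x*y^2 - 32*x*y + 16*y^4 + 13), Gamma_xxy = (-96*x*y + 32*y^3)/(64*x^2*y^2 + 144*x^2 - 96*x*y^2 - 32*x*y + 16*y^4 + 13), Gamma_xyy = (-96*x^2 + 32*x*y^2)/(64*x^2*y^2 + 144*x^2 - 96*x*y^2 - 32*x*y + 16*y^4 + 13), Gamma_yxx = (-96*x*y + 24)/(64*x^2*y^2 + 144*x^2 - 96*x*y^2 - 32*x*y + 16*y^4 + 13), Gamma_yxy = (64*x*y^2 - 16*y)/(64*x^2*y^2 + 144*x^2 - 96*x*y^2 - 32*x*y + 16*y^4 + 13), Gamma_yyy = (64*x^2*y - 16*x)/(64*x^2*y^2 + 144*x^2 - 96*x*y^2 - 32*x*y + 16*y^4 + 13)


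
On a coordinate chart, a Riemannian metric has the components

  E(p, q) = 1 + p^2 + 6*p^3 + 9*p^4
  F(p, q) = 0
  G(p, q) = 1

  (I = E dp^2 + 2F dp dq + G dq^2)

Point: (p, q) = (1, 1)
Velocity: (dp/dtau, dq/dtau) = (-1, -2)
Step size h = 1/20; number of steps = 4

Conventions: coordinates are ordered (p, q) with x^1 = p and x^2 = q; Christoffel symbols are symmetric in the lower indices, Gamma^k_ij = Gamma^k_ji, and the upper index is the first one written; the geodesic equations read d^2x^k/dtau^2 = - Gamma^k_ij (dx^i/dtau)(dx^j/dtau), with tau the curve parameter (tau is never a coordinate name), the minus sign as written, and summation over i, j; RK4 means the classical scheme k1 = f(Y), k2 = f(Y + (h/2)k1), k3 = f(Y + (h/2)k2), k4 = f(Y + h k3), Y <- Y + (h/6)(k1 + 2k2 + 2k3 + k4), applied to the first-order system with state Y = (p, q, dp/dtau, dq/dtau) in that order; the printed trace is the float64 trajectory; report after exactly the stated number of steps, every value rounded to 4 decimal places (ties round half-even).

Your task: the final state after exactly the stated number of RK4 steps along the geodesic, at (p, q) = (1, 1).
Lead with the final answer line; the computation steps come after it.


Answer: p = 0.7543, q = 0.6000, dp/dtau = -1.5522, dq/dtau = -2.0000

f(Y) = (dp/dtau, dq/dtau, -Gamma^p_ij Y'^i Y'^j, -Gamma^q_ij Y'^i Y'^j) with the Gammas evaluated at the stage position; h = 0.050000; intermediate values shown to 6 dp
step 0: p = 1.0000, q = 1.0000, dp/dtau = -1.0000, dq/dtau = -2.0000
step 1:
  k1: at (p, q) = (1.000000, 1.000000), (dp/dtau, dq/dtau) = (-1.000000, -2.000000); Gamma_ppp = 1.647059, Gamma_ppq = 0.000000, Gamma_pqq = 0.000000, Gamma_qpp = 0.000000, Gamma_qpq = 0.000000, Gamma_qqq = 0.000000; k1 = (-1.000000, -2.000000, -1.647059, 0.000000)
  k2: at (p, q) = (0.975000, 0.950000), (dp/dtau, dq/dtau) = (-1.041176, -2.000000); Gamma_ppp = 1.675560, Gamma_ppq = 0.000000, Gamma_pqq = 0.000000, Gamma_qpp = 0.000000, Gamma_qpq = 0.000000, Gamma_qqq = 0.000000; k2 = (-1.041176, -2.000000, -1.816388, 0.000000)
  k3: at (p, q) = (0.973971, 0.950000), (dp/dtau, dq/dtau) = (-1.045410, -2.000000); Gamma_ppp = 1.676743, Gamma_ppq = 0.000000, Gamma_pqq = 0.000000, Gamma_qpp = 0.000000, Gamma_qpq = 0.000000, Gamma_qqq = 0.000000; k3 = (-1.045410, -2.000000, -1.832481, 0.000000)
  k4: at (p, q) = (0.947730, 0.900000), (dp/dtau, dq/dtau) = (-1.091624, -2.000000); Gamma_ppp = 1.707078, Gamma_ppq = 0.000000, Gamma_pqq = 0.000000, Gamma_qpp = 0.000000, Gamma_qpq = 0.000000, Gamma_qqq = 0.000000; k4 = (-1.091624, -2.000000, -2.034228, 0.000000)
  Y <- Y + (h/6)(k1 + 2k2 + 2k3 + k4): p = 0.9478, q = 0.9000, dp/dtau = -1.0915, dq/dtau = -2.0000
step 2:
  k1: at (p, q) = (0.947793, 0.900000), (dp/dtau, dq/dtau) = (-1.091492, -2.000000); Gamma_ppp = 1.707004, Gamma_ppq = 0.000000, Gamma_pqq = 0.000000, Gamma_qpp = 0.000000, Gamma_qpq = 0.000000, Gamma_qqq = 0.000000; k1 = (-1.091492, -2.000000, -2.033647, 0.000000)
  k2: at (p, q) = (0.920506, 0.850000), (dp/dtau, dq/dtau) = (-1.142333, -2.000000); Gamma_ppp = 1.738869, Gamma_ppq = 0.000000, Gamma_pqq = 0.000000, Gamma_qpp = 0.000000, Gamma_qpq = 0.000000, Gamma_qqq = 0.000000; k2 = (-1.142333, -2.000000, -2.269094, 0.000000)
  k3: at (p, q) = (0.919235, 0.850000), (dp/dtau, dq/dtau) = (-1.148219, -2.000000); Gamma_ppp = 1.740359, Gamma_ppq = 0.000000, Gamma_pqq = 0.000000, Gamma_qpp = 0.000000, Gamma_qpq = 0.000000, Gamma_qqq = 0.000000; k3 = (-1.148219, -2.000000, -2.294503, 0.000000)
  k4: at (p, q) = (0.890382, 0.800000), (dp/dtau, dq/dtau) = (-1.206217, -2.000000); Gamma_ppp = 1.774240, Gamma_ppq = 0.000000, Gamma_pqq = 0.000000, Gamma_qpp = 0.000000, Gamma_qpq = 0.000000, Gamma_qqq = 0.000000; k4 = (-1.206217, -2.000000, -2.581447, 0.000000)
  Y <- Y + (h/6)(k1 + 2k2 + 2k3 + k4): p = 0.8905, q = 0.8000, dp/dtau = -1.2060, dq/dtau = -2.0000
step 3:
  k1: at (p, q) = (0.890470, 0.800000), (dp/dtau, dq/dtau) = (-1.206011, -2.000000); Gamma_ppp = 1.774137, Gamma_ppq = 0.000000, Gamma_pqq = 0.000000, Gamma_qpp = 0.000000, Gamma_qpq = 0.000000, Gamma_qqq = 0.000000; k1 = (-1.206011, -2.000000, -2.580415, 0.000000)
  k2: at (p, q) = (0.860320, 0.750000), (dp/dtau, dq/dtau) = (-1.270521, -2.000000); Gamma_ppp = 1.809474, Gamma_ppq = 0.000000, Gamma_pqq = 0.000000, Gamma_qpp = 0.000000, Gamma_qpq = 0.000000, Gamma_qqq = 0.000000; k2 = (-1.270521, -2.000000, -2.920898, 0.000000)
  k3: at (p, q) = (0.858707, 0.750000), (dp/dtau, dq/dtau) = (-1.279033, -2.000000); Gamma_ppp = 1.811356, Gamma_ppq = 0.000000, Gamma_pqq = 0.000000, Gamma_qpp = 0.000000, Gamma_qpq = 0.000000, Gamma_qqq = 0.000000; k3 = (-1.279033, -2.000000, -2.963245, 0.000000)
  k4: at (p, q) = (0.826518, 0.700000), (dp/dtau, dq/dtau) = (-1.354173, -2.000000); Gamma_ppp = 1.848571, Gamma_ppq = 0.000000, Gamma_pqq = 0.000000, Gamma_qpp = 0.000000, Gamma_qpq = 0.000000, Gamma_qqq = 0.000000; k4 = (-1.354173, -2.000000, -3.389881, 0.000000)
  Y <- Y + (h/6)(k1 + 2k2 + 2k3 + k4): p = 0.8266, q = 0.7000, dp/dtau = -1.3538, dq/dtau = -2.0000
step 4:
  k1: at (p, q) = (0.826642, 0.700000), (dp/dtau, dq/dtau) = (-1.353832, -2.000000); Gamma_ppp = 1.848429, Gamma_ppq = 0.000000, Gamma_pqq = 0.000000, Gamma_qpp = 0.000000, Gamma_qpq = 0.000000, Gamma_qqq = 0.000000; k1 = (-1.353832, -2.000000, -3.387915, 0.000000)
  k2: at (p, q) = (0.792797, 0.650000), (dp/dtau, dq/dtau) = (-1.438530, -2.000000); Gamma_ppp = 1.886395, Gamma_ppq = 0.000000, Gamma_pqq = 0.000000, Gamma_qpp = 0.000000, Gamma_qpq = 0.000000, Gamma_qqq = 0.000000; k2 = (-1.438530, -2.000000, -3.903648, 0.000000)
  k3: at (p, q) = (0.790679, 0.650000), (dp/dtau, dq/dtau) = (-1.451424, -2.000000); Gamma_ppp = 1.888712, Gamma_ppq = 0.000000, Gamma_pqq = 0.000000, Gamma_qpp = 0.000000, Gamma_qpq = 0.000000, Gamma_qqq = 0.000000; k3 = (-1.451424, -2.000000, -3.978819, 0.000000)
  k4: at (p, q) = (0.754071, 0.600000), (dp/dtau, dq/dtau) = (-1.552773, -2.000000); Gamma_ppp = 1.927268, Gamma_ppq = 0.000000, Gamma_pqq = 0.000000, Gamma_qpp = 0.000000, Gamma_qpq = 0.000000, Gamma_qqq = 0.000000; k4 = (-1.552773, -2.000000, -4.646846, 0.000000)
  Y <- Y + (h/6)(k1 + 2k2 + 2k3 + k4): p = 0.7543, q = 0.6000, dp/dtau = -1.5522, dq/dtau = -2.0000


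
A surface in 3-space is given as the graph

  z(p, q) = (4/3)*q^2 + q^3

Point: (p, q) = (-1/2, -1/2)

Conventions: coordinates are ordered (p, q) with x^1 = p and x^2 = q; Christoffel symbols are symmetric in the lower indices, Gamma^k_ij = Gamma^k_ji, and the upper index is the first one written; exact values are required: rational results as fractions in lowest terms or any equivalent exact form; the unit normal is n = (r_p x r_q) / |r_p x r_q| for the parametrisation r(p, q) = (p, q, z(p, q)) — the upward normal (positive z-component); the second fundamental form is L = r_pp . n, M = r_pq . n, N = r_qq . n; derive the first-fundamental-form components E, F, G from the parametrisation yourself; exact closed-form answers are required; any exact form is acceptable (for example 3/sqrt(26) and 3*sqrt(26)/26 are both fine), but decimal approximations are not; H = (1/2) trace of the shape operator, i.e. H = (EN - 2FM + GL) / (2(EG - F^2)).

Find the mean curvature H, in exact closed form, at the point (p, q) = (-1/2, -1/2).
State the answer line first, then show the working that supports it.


Answer: H = -288*sqrt(193)/37249

z_p = 0, z_q = -7/12, z_pp = 0, z_pq = 0, z_qq = -1/3
E = 1, F = 0, G = 193/144; answer radicand W^2 = 193/144
unnormalised second-form numerators: l = 0, m = 0, n = -1/3; L = l/sqrt(193/144), and similarly M = m/sqrt(W^2), N = n/sqrt(W^2)
H = (E*n - 2*F*m + G*l) / (2*(EG - F^2)*sqrt(W^2)); E*n - 2*F*m + G*l = -1/3, EG - F^2 = 193/144, so H = (-24/193)/sqrt(193/144)


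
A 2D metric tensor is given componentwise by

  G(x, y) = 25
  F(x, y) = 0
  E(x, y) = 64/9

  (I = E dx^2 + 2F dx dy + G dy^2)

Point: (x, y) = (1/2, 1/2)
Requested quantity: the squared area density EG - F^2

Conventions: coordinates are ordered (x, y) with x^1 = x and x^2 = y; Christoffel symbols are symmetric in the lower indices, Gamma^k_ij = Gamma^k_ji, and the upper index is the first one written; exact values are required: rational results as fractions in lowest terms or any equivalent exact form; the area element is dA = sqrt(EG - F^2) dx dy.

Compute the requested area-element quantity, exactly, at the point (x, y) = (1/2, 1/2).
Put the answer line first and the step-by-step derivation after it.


Answer: EG - F^2 = 1600/9

E = 64/9, F = 0, G = 25; EG - F^2 = 1600/9


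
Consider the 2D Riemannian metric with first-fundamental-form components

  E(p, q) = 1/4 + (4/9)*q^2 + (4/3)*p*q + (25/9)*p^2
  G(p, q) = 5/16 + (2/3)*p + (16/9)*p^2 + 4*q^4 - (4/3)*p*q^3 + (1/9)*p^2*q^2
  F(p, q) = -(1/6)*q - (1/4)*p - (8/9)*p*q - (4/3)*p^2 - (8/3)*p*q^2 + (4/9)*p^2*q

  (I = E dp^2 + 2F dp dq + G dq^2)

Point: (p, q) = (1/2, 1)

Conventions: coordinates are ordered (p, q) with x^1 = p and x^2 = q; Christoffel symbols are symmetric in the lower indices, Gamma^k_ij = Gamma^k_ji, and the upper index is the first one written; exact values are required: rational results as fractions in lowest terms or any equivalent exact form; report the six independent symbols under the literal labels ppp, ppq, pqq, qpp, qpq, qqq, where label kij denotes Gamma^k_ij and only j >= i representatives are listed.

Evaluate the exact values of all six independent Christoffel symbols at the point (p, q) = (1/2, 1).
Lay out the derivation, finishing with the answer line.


E = 37/18, F = -55/24, G = 641/144 at the point
E_p = 37/9, E_q = 14/9, F_p = -169/36, F_q = -19/6, G_p = 11/9, G_q = 253/18
EG - F^2 = 20209/5184;  g^inv = (5184/20209) * [[641/144, 55/24], [55/24, 37/18]]
first-kind symbols [ij,l] = (1/2)(d_i g_jl + d_j g_il - d_l g_ij): [pp,p] = E_p/2 = 37/18, [pp,q] = F_p - E_q/2 = -197/36, [pq,p] = E_q/2 = 7/9, [pq,q] = G_p/2 = 11/18, [qq,p] = F_q - G_p/2 = -34/9, [qq,q] = G_q/2 = 253/36
Gamma^p_ij = (G*[ij,p] - F*[ij,q])/(EG - F^2), Gamma^q_ij = (E*[ij,q] - F*[ij,p])/(EG - F^2)

Answer: Gamma_ppp = -17576/20209, Gamma_ppq = 25208/20209, Gamma_pqq = -3686/20209, Gamma_qpp = -33892/20209, Gamma_qpq = 15752/20209, Gamma_qqq = 30008/20209


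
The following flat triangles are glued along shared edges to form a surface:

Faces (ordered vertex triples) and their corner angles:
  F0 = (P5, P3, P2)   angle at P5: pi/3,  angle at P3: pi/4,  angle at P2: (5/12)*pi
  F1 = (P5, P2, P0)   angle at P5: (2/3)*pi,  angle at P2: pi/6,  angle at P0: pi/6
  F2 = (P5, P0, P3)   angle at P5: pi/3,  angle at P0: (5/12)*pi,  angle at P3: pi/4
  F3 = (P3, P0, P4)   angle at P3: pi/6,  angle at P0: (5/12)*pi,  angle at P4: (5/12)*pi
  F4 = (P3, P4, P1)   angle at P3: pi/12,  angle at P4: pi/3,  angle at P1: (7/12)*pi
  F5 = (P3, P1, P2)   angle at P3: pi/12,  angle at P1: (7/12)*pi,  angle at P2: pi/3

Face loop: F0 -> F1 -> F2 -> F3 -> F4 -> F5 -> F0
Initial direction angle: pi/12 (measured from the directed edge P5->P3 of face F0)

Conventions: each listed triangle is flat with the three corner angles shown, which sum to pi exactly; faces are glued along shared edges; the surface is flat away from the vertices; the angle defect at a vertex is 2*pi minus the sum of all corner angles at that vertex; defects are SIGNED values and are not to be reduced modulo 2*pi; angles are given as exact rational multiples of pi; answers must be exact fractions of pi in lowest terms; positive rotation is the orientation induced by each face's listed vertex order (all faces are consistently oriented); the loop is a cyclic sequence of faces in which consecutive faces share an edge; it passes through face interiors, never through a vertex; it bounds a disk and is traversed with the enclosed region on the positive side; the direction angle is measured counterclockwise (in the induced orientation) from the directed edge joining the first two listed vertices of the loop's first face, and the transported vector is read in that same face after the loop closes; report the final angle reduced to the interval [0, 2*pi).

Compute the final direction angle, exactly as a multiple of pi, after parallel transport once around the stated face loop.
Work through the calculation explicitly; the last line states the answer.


enclosed vertex P3: corner angles sum to (5/6)*pi, defect = 2*pi - (5/6)*pi = (7/6)*pi
enclosed vertex P5: corner angles sum to (4/3)*pi, defect = 2*pi - (4/3)*pi = (2/3)*pi
transport around the loop rotates by the sum of enclosed defects; add to the initial angle mod 2*pi
final angle = pi/12 + (11/6)*pi = (23/12)*pi (mod 2*pi)

Answer: final direction angle = (23/12)*pi


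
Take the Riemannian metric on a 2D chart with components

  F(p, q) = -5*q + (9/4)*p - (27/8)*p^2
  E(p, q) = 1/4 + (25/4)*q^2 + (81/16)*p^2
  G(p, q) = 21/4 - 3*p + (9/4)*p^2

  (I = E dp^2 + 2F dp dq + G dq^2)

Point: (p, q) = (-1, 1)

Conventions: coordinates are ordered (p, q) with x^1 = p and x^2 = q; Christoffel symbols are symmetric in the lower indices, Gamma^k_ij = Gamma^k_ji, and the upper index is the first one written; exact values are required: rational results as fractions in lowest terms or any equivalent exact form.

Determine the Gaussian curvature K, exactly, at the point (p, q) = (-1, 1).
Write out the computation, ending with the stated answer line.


E = 185/16, F = -85/8, G = 21/2, EG - F^2 = 545/64 at the point
E_p = -81/8, E_q = 25/2, F_p = 9, F_q = -5, G_p = -15/2, G_q = 0
E_qq = 25/2, F_pq = 0, G_pp = 9/2
Brioschi: K = (det M1 - det M2) / (EG - F^2)^2 with the standard first/second-derivative matrices M1, M2.
M1 = [[-E_qq/2 + F_pq - G_pp/2, E_p/2, F_p - E_q/2], [F_q - G_p/2, E, F], [G_q/2, F, G]] = [[-17/2, -81/16, 11/4], [-5/4, 185/16, -85/8], [0, -85/8, 21/2]]; det M1 = -13095/128
M2 = [[0, E_q/2, G_p/2], [E_q/2, E, F], [G_p/2, F, G]] = [[0, 25/4, -15/4], [25/4, 185/16, -85/8], [-15/4, -85/8, 21/2]]; det M2 = -19125/256
det M1 - det M2 = -7065/256; K = -7065/256 / (545/64)^2 = -22608/59405

Answer: K = -22608/59405


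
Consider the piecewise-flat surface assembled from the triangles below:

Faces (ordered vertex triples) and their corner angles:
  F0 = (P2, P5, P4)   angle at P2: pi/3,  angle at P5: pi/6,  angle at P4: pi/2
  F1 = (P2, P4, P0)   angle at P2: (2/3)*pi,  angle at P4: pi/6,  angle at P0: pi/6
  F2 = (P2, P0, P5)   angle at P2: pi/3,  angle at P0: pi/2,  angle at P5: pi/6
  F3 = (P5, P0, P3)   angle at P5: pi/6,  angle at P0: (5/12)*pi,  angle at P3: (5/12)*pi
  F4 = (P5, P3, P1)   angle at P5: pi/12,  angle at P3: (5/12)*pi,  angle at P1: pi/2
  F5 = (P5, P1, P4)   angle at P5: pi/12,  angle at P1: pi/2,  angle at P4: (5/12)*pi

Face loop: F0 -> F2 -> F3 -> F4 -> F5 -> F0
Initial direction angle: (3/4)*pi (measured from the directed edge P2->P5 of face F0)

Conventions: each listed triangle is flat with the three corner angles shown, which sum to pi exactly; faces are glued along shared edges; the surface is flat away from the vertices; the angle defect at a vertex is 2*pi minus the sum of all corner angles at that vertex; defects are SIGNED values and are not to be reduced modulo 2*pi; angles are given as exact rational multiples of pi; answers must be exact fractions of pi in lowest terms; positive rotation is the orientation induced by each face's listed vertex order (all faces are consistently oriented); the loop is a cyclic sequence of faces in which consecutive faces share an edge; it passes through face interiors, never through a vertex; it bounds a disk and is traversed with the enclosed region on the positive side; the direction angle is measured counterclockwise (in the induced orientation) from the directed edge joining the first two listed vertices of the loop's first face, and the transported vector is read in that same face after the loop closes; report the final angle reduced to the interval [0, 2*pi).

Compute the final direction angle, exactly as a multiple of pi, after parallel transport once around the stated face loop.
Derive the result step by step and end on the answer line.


enclosed vertex P5: corner angles sum to (2/3)*pi, defect = 2*pi - (2/3)*pi = (4/3)*pi
holonomy = initial angle + sum of enclosed defects (mod 2*pi), positive in the induced orientation
final angle = (3/4)*pi + (4/3)*pi = pi/12 (mod 2*pi)

Answer: final direction angle = pi/12


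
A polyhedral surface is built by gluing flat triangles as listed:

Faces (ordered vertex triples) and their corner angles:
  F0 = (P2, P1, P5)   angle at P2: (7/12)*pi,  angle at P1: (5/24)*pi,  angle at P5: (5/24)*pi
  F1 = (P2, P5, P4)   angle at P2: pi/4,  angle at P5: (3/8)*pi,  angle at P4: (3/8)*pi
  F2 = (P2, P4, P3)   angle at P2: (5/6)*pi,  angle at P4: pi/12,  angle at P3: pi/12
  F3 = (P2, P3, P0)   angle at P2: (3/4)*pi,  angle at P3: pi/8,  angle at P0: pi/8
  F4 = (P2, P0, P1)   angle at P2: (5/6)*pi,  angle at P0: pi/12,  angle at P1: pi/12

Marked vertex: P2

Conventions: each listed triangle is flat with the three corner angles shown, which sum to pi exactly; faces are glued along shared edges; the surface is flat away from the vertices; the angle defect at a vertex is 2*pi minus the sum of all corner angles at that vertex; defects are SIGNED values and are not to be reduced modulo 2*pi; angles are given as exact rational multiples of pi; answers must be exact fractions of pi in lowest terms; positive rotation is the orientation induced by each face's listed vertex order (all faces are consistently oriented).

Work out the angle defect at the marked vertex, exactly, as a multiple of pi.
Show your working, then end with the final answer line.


Sum of corner angles at P2: (13/4)*pi
defect = 2*pi - (13/4)*pi

Answer: defect(P2) = (-5/4)*pi


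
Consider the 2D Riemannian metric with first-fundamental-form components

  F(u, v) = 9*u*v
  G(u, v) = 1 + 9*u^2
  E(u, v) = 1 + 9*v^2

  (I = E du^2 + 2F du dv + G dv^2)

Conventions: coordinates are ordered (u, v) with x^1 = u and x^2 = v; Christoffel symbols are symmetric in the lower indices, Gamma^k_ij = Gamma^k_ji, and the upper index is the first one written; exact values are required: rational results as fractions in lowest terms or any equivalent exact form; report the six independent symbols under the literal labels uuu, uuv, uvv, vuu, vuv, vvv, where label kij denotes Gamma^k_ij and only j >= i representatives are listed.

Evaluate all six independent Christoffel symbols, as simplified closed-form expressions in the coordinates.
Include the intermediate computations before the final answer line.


E = 1 + 9*v^2; F = 9*u*v; G = 1 + 9*u^2
Gamma^k_ij = (1/2) g^{kl} (d_i g_jl + d_j g_il - d_l g_ij), with g^inv = (1/(EG-F^2)) [[G, -F], [-F, E]]
first partials: E_u = 0, E_v = 18*v, F_u = 9*v, F_v = 9*u, G_u = 18*u, G_v = 0
D = EG - F^2 = 1 + 9*v^2 + 9*u^2
expanded: Gamma^u_uu = (G E_u - 2F F_u + F E_v)/(2D), Gamma^u_uv = (G E_v - F G_u)/(2D), Gamma^u_vv = (2G F_v - G G_u - F G_v)/(2D), Gamma^v_uu = (2E F_u - E E_v - F E_u)/(2D), Gamma^v_uv = (E G_u - F E_v)/(2D), Gamma^v_vv = (E G_v - 2F F_v + F G_u)/(2D); substitute and cancel common factors

Answer: Gamma_uuu = 0, Gamma_uuv = 9*v/(9*u^2 + 9*v^2 + 1), Gamma_uvv = 0, Gamma_vuu = 0, Gamma_vuv = 9*u/(9*u^2 + 9*v^2 + 1), Gamma_vvv = 0


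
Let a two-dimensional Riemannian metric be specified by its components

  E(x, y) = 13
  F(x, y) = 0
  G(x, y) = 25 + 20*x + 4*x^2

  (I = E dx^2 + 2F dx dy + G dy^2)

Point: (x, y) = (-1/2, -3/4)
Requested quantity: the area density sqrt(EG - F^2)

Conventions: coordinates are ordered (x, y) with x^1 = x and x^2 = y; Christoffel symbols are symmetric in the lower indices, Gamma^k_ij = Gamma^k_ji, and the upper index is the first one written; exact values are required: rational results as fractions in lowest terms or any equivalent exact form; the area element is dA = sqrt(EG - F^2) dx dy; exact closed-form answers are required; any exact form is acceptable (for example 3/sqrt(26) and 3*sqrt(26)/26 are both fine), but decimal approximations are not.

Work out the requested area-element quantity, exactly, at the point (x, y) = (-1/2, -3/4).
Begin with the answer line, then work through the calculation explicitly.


Answer: sqrt(EG - F^2) = 4*sqrt(13)

E = 13, F = 0, G = 16; EG - F^2 = 208


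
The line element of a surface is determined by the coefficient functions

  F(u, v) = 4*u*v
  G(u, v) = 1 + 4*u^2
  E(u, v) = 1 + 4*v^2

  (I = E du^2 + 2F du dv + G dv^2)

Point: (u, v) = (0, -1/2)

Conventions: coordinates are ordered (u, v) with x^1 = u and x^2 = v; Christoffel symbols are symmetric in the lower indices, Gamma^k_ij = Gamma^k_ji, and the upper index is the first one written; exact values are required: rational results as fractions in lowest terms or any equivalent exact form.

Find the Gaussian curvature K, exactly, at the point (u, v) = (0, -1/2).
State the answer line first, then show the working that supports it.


Answer: K = -1

E = 2, F = 0, G = 1, EG - F^2 = 2 at the point
E_u = 0, E_v = -4, F_u = -2, F_v = 0, G_u = 0, G_v = 0
E_vv = 8, F_uv = 4, G_uu = 8
Apply the Brioschi formula K = (det M1 - det M2)/(EG - F^2)^2 over the derivative matrices of E, F, G.
M1 = [[-E_vv/2 + F_uv - G_uu/2, E_u/2, F_u - E_v/2], [F_v - G_u/2, E, F], [G_v/2, F, G]] = [[-4, 0, 0], [0, 2, 0], [0, 0, 1]]; det M1 = -8
M2 = [[0, E_v/2, G_u/2], [E_v/2, E, F], [G_u/2, F, G]] = [[0, -2, 0], [-2, 2, 0], [0, 0, 1]]; det M2 = -4
det M1 - det M2 = -4; K = -4 / (2)^2 = -1


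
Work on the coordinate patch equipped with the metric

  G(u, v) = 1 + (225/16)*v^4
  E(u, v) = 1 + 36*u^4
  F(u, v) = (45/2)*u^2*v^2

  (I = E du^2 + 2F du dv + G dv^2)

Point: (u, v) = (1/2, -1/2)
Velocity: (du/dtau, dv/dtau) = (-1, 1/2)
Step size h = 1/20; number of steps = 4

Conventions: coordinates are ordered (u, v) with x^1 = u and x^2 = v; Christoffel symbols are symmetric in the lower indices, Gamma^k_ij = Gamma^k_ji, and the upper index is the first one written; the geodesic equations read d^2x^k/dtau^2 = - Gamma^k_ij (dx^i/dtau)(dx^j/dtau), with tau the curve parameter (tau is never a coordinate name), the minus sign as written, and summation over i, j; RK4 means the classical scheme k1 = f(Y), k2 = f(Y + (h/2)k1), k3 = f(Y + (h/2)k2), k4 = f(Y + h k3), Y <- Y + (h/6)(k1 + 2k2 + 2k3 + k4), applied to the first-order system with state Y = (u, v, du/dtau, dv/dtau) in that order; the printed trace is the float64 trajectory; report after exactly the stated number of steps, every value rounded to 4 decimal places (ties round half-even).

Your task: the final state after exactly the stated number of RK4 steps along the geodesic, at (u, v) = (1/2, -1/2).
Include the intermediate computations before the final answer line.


f(Y) = (du/dtau, dv/dtau, -Gamma^u_ij Y'^i Y'^j, -Gamma^v_ij Y'^i Y'^j) with the Gammas evaluated at the stage position; h = 0.050000; intermediate values shown to 6 dp
step 0: u = 0.5000, v = -0.5000, du/dtau = -1.0000, dv/dtau = 0.5000
step 1:
  k1: at (u, v) = (0.500000, -0.500000), (du/dtau, dv/dtau) = (-1.000000, 0.500000); Gamma_uuu = 2.179754, Gamma_uuv = 0.000000, Gamma_uvv = -1.362346, Gamma_vuu = 1.362346, Gamma_vuv = 0.000000, Gamma_vvv = -0.851466; k1 = (-1.000000, 0.500000, -1.839167, -1.149480)
  k2: at (u, v) = (0.475000, -0.487500), (du/dtau, dv/dtau) = (-1.045979, 0.471263); Gamma_uuu = 2.127542, Gamma_uuv = 0.000000, Gamma_uvv = -1.364706, Gamma_vuu = 1.400620, Gamma_vuv = 0.000000, Gamma_vvv = -0.898424; k2 = (-1.045979, 0.471263, -2.024599, -1.332850)
  k3: at (u, v) = (0.473851, -0.488218), (du/dtau, dv/dtau) = (-1.050615, 0.466679); Gamma_uuu = 2.119722, Gamma_uuv = 0.000000, Gamma_uvv = -1.364997, Gamma_vuu = 1.406386, Gamma_vuv = 0.000000, Gamma_vvv = -0.905644; k3 = (-1.050615, 0.466679, -2.042450, -1.355118)
  k4: at (u, v) = (0.447469, -0.476666), (du/dtau, dv/dtau) = (-1.102123, 0.432244); Gamma_uuu = 2.035463, Gamma_uuv = 0.000000, Gamma_uvv = -1.355172, Gamma_vuu = 1.443595, Gamma_vuv = 0.000000, Gamma_vvv = -0.961117; k4 = (-1.102123, 0.432244, -2.219231, -1.573927)
  Y <- Y + (h/6)(k1 + 2k2 + 2k3 + k4): u = 0.4475, v = -0.4766, du/dtau = -1.1016, dv/dtau = 0.4325
step 2:
  k1: at (u, v) = (0.447539, -0.476599), (du/dtau, dv/dtau) = (-1.101604, 0.432505); Gamma_uuu = 2.036100, Gamma_uuv = 0.000000, Gamma_uvv = -1.355193, Gamma_vuu = 1.443189, Gamma_vuv = 0.000000, Gamma_vvv = -0.960562; k1 = (-1.101604, 0.432505, -2.217368, -1.571672)
  k2: at (u, v) = (0.419999, -0.465786), (du/dtau, dv/dtau) = (-1.157038, 0.393214); Gamma_uuu = 1.917346, Gamma_uuv = 0.000000, Gamma_uvv = -1.328982, Gamma_vuu = 1.473864, Gamma_vuv = 0.000000, Gamma_vvv = -1.021588; k2 = (-1.157038, 0.393214, -2.361340, -1.815163)
  k3: at (u, v) = (0.418613, -0.466769), (du/dtau, dv/dtau) = (-1.160638, 0.387126); Gamma_uuu = 1.904666, Gamma_uuv = 0.000000, Gamma_uvv = -1.327357, Gamma_vuu = 1.480050, Gamma_vuv = 0.000000, Gamma_vvv = -1.031443; k3 = (-1.160638, 0.387126, -2.366810, -1.839166)
  k4: at (u, v) = (0.389507, -0.457243), (du/dtau, dv/dtau) = (-1.219945, 0.340547); Gamma_uuu = 1.741402, Gamma_uuv = 0.000000, Gamma_uvv = -1.277645, Gamma_vuu = 1.499828, Gamma_vuv = 0.000000, Gamma_vvv = -1.100405; k4 = (-1.219945, 0.340547, -2.443496, -2.104525)
  Y <- Y + (h/6)(k1 + 2k2 + 2k3 + k4): u = 0.3896, v = -0.4572, du/dtau = -1.2192, dv/dtau = 0.3410
step 3:
  k1: at (u, v) = (0.389565, -0.457151), (du/dtau, dv/dtau) = (-1.219247, 0.340965); Gamma_uuu = 1.742176, Gamma_uuv = 0.000000, Gamma_uvv = -1.277768, Gamma_vuu = 1.499451, Gamma_vuv = 0.000000, Gamma_vvv = -1.099745; k1 = (-1.219247, 0.340965, -2.441306, -2.101176)
  k2: at (u, v) = (0.359084, -0.448627), (du/dtau, dv/dtau) = (-1.280280, 0.288436); Gamma_uuu = 1.537537, Gamma_uuv = 0.000000, Gamma_uvv = -1.200591, Gamma_vuu = 1.499978, Gamma_vuv = 0.000000, Gamma_vvv = -1.171264; k2 = (-1.280280, 0.288436, -2.420318, -2.361196)
  k3: at (u, v) = (0.357558, -0.449940), (du/dtau, dv/dtau) = (-1.279755, 0.281935); Gamma_uuu = 1.520411, Gamma_uuv = 0.000000, Gamma_uvv = -1.195775, Gamma_vuu = 1.504727, Gamma_vuv = 0.000000, Gamma_vvv = -1.183440; k3 = (-1.279755, 0.281935, -2.395039, -2.370334)
  k4: at (u, v) = (0.325577, -0.443054), (du/dtau, dv/dtau) = (-1.338999, 0.222448); Gamma_uuu = 1.276645, Gamma_uuv = 0.000000, Gamma_uvv = -1.085809, Gamma_vuu = 1.477598, Gamma_vuv = 0.000000, Gamma_vvv = -1.256723; k4 = (-1.338999, 0.222448, -2.235191, -2.587027)
  Y <- Y + (h/6)(k1 + 2k2 + 2k3 + k4): u = 0.3256, v = -0.4429, du/dtau = -1.3385, dv/dtau = 0.2230
step 4:
  k1: at (u, v) = (0.325579, -0.442950), (du/dtau, dv/dtau) = (-1.338474, 0.223038); Gamma_uuu = 1.276995, Gamma_uuv = 0.000000, Gamma_uvv = -1.085845, Gamma_vuu = 1.477291, Gamma_vuv = 0.000000, Gamma_vvv = -1.256158; k1 = (-1.338474, 0.223038, -2.233737, -2.584096)
  k2: at (u, v) = (0.292117, -0.437374), (du/dtau, dv/dtau) = (-1.394317, 0.158435); Gamma_uuu = 1.010133, Gamma_uuv = 0.000000, Gamma_uvv = -0.945267, Gamma_vuu = 1.415307, Gamma_vuv = 0.000000, Gamma_vvv = -1.324422; k2 = (-1.394317, 0.158435, -1.940093, -2.718282)
  k3: at (u, v) = (0.290721, -0.438989), (du/dtau, dv/dtau) = (-1.386976, 0.155081); Gamma_uuu = 0.994227, Gamma_uuv = 0.000000, Gamma_uvv = -0.938302, Gamma_vuu = 1.416837, Gamma_vuv = 0.000000, Gamma_vvv = -1.337141; k3 = (-1.386976, 0.155081, -1.890031, -2.693415)
  k4: at (u, v) = (0.256230, -0.435196), (du/dtau, dv/dtau) = (-1.432975, 0.088367); Gamma_uuu = 0.729824, Gamma_uuv = 0.000000, Gamma_uvv = -0.774734, Gamma_vuu = 1.315852, Gamma_vuv = 0.000000, Gamma_vvv = -1.396824; k4 = (-1.432975, 0.088367, -1.492584, -2.691088)
  Y <- Y + (h/6)(k1 + 2k2 + 2k3 + k4): u = 0.2561, v = -0.4351, du/dtau = -1.4334, dv/dtau = 0.0889

Answer: u = 0.2561, v = -0.4351, du/dtau = -1.4334, dv/dtau = 0.0889
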